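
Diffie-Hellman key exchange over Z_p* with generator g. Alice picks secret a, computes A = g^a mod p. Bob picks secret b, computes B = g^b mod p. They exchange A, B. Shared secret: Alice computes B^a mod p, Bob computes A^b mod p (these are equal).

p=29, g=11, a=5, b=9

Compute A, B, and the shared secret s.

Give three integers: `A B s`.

Answer: 14 2 3

Derivation:
A = 11^5 mod 29  (bits of 5 = 101)
  bit 0 = 1: r = r^2 * 11 mod 29 = 1^2 * 11 = 1*11 = 11
  bit 1 = 0: r = r^2 mod 29 = 11^2 = 5
  bit 2 = 1: r = r^2 * 11 mod 29 = 5^2 * 11 = 25*11 = 14
  -> A = 14
B = 11^9 mod 29  (bits of 9 = 1001)
  bit 0 = 1: r = r^2 * 11 mod 29 = 1^2 * 11 = 1*11 = 11
  bit 1 = 0: r = r^2 mod 29 = 11^2 = 5
  bit 2 = 0: r = r^2 mod 29 = 5^2 = 25
  bit 3 = 1: r = r^2 * 11 mod 29 = 25^2 * 11 = 16*11 = 2
  -> B = 2
s = B^a = 2^5 mod 29  (bits of 5 = 101)
  bit 0 = 1: r = r^2 * 2 mod 29 = 1^2 * 2 = 1*2 = 2
  bit 1 = 0: r = r^2 mod 29 = 2^2 = 4
  bit 2 = 1: r = r^2 * 2 mod 29 = 4^2 * 2 = 16*2 = 3
  -> s = B^a = 3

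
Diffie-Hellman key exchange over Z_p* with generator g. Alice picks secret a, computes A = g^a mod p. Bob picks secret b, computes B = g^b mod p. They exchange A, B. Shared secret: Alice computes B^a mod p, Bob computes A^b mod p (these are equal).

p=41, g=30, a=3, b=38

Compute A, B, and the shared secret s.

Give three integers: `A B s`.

A = 30^3 mod 41  (bits of 3 = 11)
  bit 0 = 1: r = r^2 * 30 mod 41 = 1^2 * 30 = 1*30 = 30
  bit 1 = 1: r = r^2 * 30 mod 41 = 30^2 * 30 = 39*30 = 22
  -> A = 22
B = 30^38 mod 41  (bits of 38 = 100110)
  bit 0 = 1: r = r^2 * 30 mod 41 = 1^2 * 30 = 1*30 = 30
  bit 1 = 0: r = r^2 mod 41 = 30^2 = 39
  bit 2 = 0: r = r^2 mod 41 = 39^2 = 4
  bit 3 = 1: r = r^2 * 30 mod 41 = 4^2 * 30 = 16*30 = 29
  bit 4 = 1: r = r^2 * 30 mod 41 = 29^2 * 30 = 21*30 = 15
  bit 5 = 0: r = r^2 mod 41 = 15^2 = 20
  -> B = 20
s = B^a = 20^3 mod 41  (bits of 3 = 11)
  bit 0 = 1: r = r^2 * 20 mod 41 = 1^2 * 20 = 1*20 = 20
  bit 1 = 1: r = r^2 * 20 mod 41 = 20^2 * 20 = 31*20 = 5
  -> s = B^a = 5

Answer: 22 20 5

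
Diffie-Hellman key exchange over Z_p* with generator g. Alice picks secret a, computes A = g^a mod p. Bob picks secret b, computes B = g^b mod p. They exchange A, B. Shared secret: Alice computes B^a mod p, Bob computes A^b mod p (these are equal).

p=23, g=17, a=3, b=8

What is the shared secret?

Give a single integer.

A = 17^3 mod 23  (bits of 3 = 11)
  bit 0 = 1: r = r^2 * 17 mod 23 = 1^2 * 17 = 1*17 = 17
  bit 1 = 1: r = r^2 * 17 mod 23 = 17^2 * 17 = 13*17 = 14
  -> A = 14
B = 17^8 mod 23  (bits of 8 = 1000)
  bit 0 = 1: r = r^2 * 17 mod 23 = 1^2 * 17 = 1*17 = 17
  bit 1 = 0: r = r^2 mod 23 = 17^2 = 13
  bit 2 = 0: r = r^2 mod 23 = 13^2 = 8
  bit 3 = 0: r = r^2 mod 23 = 8^2 = 18
  -> B = 18
s = B^a = 18^3 mod 23  (bits of 3 = 11)
  bit 0 = 1: r = r^2 * 18 mod 23 = 1^2 * 18 = 1*18 = 18
  bit 1 = 1: r = r^2 * 18 mod 23 = 18^2 * 18 = 2*18 = 13
  -> s = B^a = 13

Answer: 13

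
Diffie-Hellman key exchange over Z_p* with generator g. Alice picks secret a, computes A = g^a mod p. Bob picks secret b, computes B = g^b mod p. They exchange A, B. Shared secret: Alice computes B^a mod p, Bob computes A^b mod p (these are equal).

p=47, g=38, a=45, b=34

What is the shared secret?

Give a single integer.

Answer: 3

Derivation:
A = 38^45 mod 47  (bits of 45 = 101101)
  bit 0 = 1: r = r^2 * 38 mod 47 = 1^2 * 38 = 1*38 = 38
  bit 1 = 0: r = r^2 mod 47 = 38^2 = 34
  bit 2 = 1: r = r^2 * 38 mod 47 = 34^2 * 38 = 28*38 = 30
  bit 3 = 1: r = r^2 * 38 mod 47 = 30^2 * 38 = 7*38 = 31
  bit 4 = 0: r = r^2 mod 47 = 31^2 = 21
  bit 5 = 1: r = r^2 * 38 mod 47 = 21^2 * 38 = 18*38 = 26
  -> A = 26
B = 38^34 mod 47  (bits of 34 = 100010)
  bit 0 = 1: r = r^2 * 38 mod 47 = 1^2 * 38 = 1*38 = 38
  bit 1 = 0: r = r^2 mod 47 = 38^2 = 34
  bit 2 = 0: r = r^2 mod 47 = 34^2 = 28
  bit 3 = 0: r = r^2 mod 47 = 28^2 = 32
  bit 4 = 1: r = r^2 * 38 mod 47 = 32^2 * 38 = 37*38 = 43
  bit 5 = 0: r = r^2 mod 47 = 43^2 = 16
  -> B = 16
s = B^a = 16^45 mod 47  (bits of 45 = 101101)
  bit 0 = 1: r = r^2 * 16 mod 47 = 1^2 * 16 = 1*16 = 16
  bit 1 = 0: r = r^2 mod 47 = 16^2 = 21
  bit 2 = 1: r = r^2 * 16 mod 47 = 21^2 * 16 = 18*16 = 6
  bit 3 = 1: r = r^2 * 16 mod 47 = 6^2 * 16 = 36*16 = 12
  bit 4 = 0: r = r^2 mod 47 = 12^2 = 3
  bit 5 = 1: r = r^2 * 16 mod 47 = 3^2 * 16 = 9*16 = 3
  -> s = B^a = 3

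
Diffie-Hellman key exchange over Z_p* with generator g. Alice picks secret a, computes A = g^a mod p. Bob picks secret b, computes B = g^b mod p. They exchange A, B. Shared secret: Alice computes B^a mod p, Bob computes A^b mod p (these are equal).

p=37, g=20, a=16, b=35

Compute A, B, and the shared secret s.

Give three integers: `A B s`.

A = 20^16 mod 37  (bits of 16 = 10000)
  bit 0 = 1: r = r^2 * 20 mod 37 = 1^2 * 20 = 1*20 = 20
  bit 1 = 0: r = r^2 mod 37 = 20^2 = 30
  bit 2 = 0: r = r^2 mod 37 = 30^2 = 12
  bit 3 = 0: r = r^2 mod 37 = 12^2 = 33
  bit 4 = 0: r = r^2 mod 37 = 33^2 = 16
  -> A = 16
B = 20^35 mod 37  (bits of 35 = 100011)
  bit 0 = 1: r = r^2 * 20 mod 37 = 1^2 * 20 = 1*20 = 20
  bit 1 = 0: r = r^2 mod 37 = 20^2 = 30
  bit 2 = 0: r = r^2 mod 37 = 30^2 = 12
  bit 3 = 0: r = r^2 mod 37 = 12^2 = 33
  bit 4 = 1: r = r^2 * 20 mod 37 = 33^2 * 20 = 16*20 = 24
  bit 5 = 1: r = r^2 * 20 mod 37 = 24^2 * 20 = 21*20 = 13
  -> B = 13
s = B^a = 13^16 mod 37  (bits of 16 = 10000)
  bit 0 = 1: r = r^2 * 13 mod 37 = 1^2 * 13 = 1*13 = 13
  bit 1 = 0: r = r^2 mod 37 = 13^2 = 21
  bit 2 = 0: r = r^2 mod 37 = 21^2 = 34
  bit 3 = 0: r = r^2 mod 37 = 34^2 = 9
  bit 4 = 0: r = r^2 mod 37 = 9^2 = 7
  -> s = B^a = 7

Answer: 16 13 7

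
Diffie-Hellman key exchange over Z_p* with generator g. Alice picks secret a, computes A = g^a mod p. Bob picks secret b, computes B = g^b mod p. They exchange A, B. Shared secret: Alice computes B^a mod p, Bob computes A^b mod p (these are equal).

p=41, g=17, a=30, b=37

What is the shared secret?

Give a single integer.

Answer: 9

Derivation:
A = 17^30 mod 41  (bits of 30 = 11110)
  bit 0 = 1: r = r^2 * 17 mod 41 = 1^2 * 17 = 1*17 = 17
  bit 1 = 1: r = r^2 * 17 mod 41 = 17^2 * 17 = 2*17 = 34
  bit 2 = 1: r = r^2 * 17 mod 41 = 34^2 * 17 = 8*17 = 13
  bit 3 = 1: r = r^2 * 17 mod 41 = 13^2 * 17 = 5*17 = 3
  bit 4 = 0: r = r^2 mod 41 = 3^2 = 9
  -> A = 9
B = 17^37 mod 41  (bits of 37 = 100101)
  bit 0 = 1: r = r^2 * 17 mod 41 = 1^2 * 17 = 1*17 = 17
  bit 1 = 0: r = r^2 mod 41 = 17^2 = 2
  bit 2 = 0: r = r^2 mod 41 = 2^2 = 4
  bit 3 = 1: r = r^2 * 17 mod 41 = 4^2 * 17 = 16*17 = 26
  bit 4 = 0: r = r^2 mod 41 = 26^2 = 20
  bit 5 = 1: r = r^2 * 17 mod 41 = 20^2 * 17 = 31*17 = 35
  -> B = 35
s = B^a = 35^30 mod 41  (bits of 30 = 11110)
  bit 0 = 1: r = r^2 * 35 mod 41 = 1^2 * 35 = 1*35 = 35
  bit 1 = 1: r = r^2 * 35 mod 41 = 35^2 * 35 = 36*35 = 30
  bit 2 = 1: r = r^2 * 35 mod 41 = 30^2 * 35 = 39*35 = 12
  bit 3 = 1: r = r^2 * 35 mod 41 = 12^2 * 35 = 21*35 = 38
  bit 4 = 0: r = r^2 mod 41 = 38^2 = 9
  -> s = B^a = 9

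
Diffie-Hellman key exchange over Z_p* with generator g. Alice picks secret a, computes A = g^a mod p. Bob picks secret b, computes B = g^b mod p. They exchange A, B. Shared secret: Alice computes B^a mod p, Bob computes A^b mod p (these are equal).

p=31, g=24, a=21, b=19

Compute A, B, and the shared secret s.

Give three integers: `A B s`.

A = 24^21 mod 31  (bits of 21 = 10101)
  bit 0 = 1: r = r^2 * 24 mod 31 = 1^2 * 24 = 1*24 = 24
  bit 1 = 0: r = r^2 mod 31 = 24^2 = 18
  bit 2 = 1: r = r^2 * 24 mod 31 = 18^2 * 24 = 14*24 = 26
  bit 3 = 0: r = r^2 mod 31 = 26^2 = 25
  bit 4 = 1: r = r^2 * 24 mod 31 = 25^2 * 24 = 5*24 = 27
  -> A = 27
B = 24^19 mod 31  (bits of 19 = 10011)
  bit 0 = 1: r = r^2 * 24 mod 31 = 1^2 * 24 = 1*24 = 24
  bit 1 = 0: r = r^2 mod 31 = 24^2 = 18
  bit 2 = 0: r = r^2 mod 31 = 18^2 = 14
  bit 3 = 1: r = r^2 * 24 mod 31 = 14^2 * 24 = 10*24 = 23
  bit 4 = 1: r = r^2 * 24 mod 31 = 23^2 * 24 = 2*24 = 17
  -> B = 17
s = B^a = 17^21 mod 31  (bits of 21 = 10101)
  bit 0 = 1: r = r^2 * 17 mod 31 = 1^2 * 17 = 1*17 = 17
  bit 1 = 0: r = r^2 mod 31 = 17^2 = 10
  bit 2 = 1: r = r^2 * 17 mod 31 = 10^2 * 17 = 7*17 = 26
  bit 3 = 0: r = r^2 mod 31 = 26^2 = 25
  bit 4 = 1: r = r^2 * 17 mod 31 = 25^2 * 17 = 5*17 = 23
  -> s = B^a = 23

Answer: 27 17 23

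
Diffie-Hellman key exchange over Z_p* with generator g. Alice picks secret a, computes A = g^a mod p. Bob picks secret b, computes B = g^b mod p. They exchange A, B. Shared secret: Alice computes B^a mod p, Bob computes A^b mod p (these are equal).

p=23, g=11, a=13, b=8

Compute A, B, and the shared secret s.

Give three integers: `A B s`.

A = 11^13 mod 23  (bits of 13 = 1101)
  bit 0 = 1: r = r^2 * 11 mod 23 = 1^2 * 11 = 1*11 = 11
  bit 1 = 1: r = r^2 * 11 mod 23 = 11^2 * 11 = 6*11 = 20
  bit 2 = 0: r = r^2 mod 23 = 20^2 = 9
  bit 3 = 1: r = r^2 * 11 mod 23 = 9^2 * 11 = 12*11 = 17
  -> A = 17
B = 11^8 mod 23  (bits of 8 = 1000)
  bit 0 = 1: r = r^2 * 11 mod 23 = 1^2 * 11 = 1*11 = 11
  bit 1 = 0: r = r^2 mod 23 = 11^2 = 6
  bit 2 = 0: r = r^2 mod 23 = 6^2 = 13
  bit 3 = 0: r = r^2 mod 23 = 13^2 = 8
  -> B = 8
s = B^a = 8^13 mod 23  (bits of 13 = 1101)
  bit 0 = 1: r = r^2 * 8 mod 23 = 1^2 * 8 = 1*8 = 8
  bit 1 = 1: r = r^2 * 8 mod 23 = 8^2 * 8 = 18*8 = 6
  bit 2 = 0: r = r^2 mod 23 = 6^2 = 13
  bit 3 = 1: r = r^2 * 8 mod 23 = 13^2 * 8 = 8*8 = 18
  -> s = B^a = 18

Answer: 17 8 18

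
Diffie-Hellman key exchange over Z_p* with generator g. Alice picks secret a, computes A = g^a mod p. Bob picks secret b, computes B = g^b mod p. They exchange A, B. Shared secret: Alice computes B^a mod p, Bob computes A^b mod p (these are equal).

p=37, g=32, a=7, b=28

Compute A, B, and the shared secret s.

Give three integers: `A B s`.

Answer: 19 7 34

Derivation:
A = 32^7 mod 37  (bits of 7 = 111)
  bit 0 = 1: r = r^2 * 32 mod 37 = 1^2 * 32 = 1*32 = 32
  bit 1 = 1: r = r^2 * 32 mod 37 = 32^2 * 32 = 25*32 = 23
  bit 2 = 1: r = r^2 * 32 mod 37 = 23^2 * 32 = 11*32 = 19
  -> A = 19
B = 32^28 mod 37  (bits of 28 = 11100)
  bit 0 = 1: r = r^2 * 32 mod 37 = 1^2 * 32 = 1*32 = 32
  bit 1 = 1: r = r^2 * 32 mod 37 = 32^2 * 32 = 25*32 = 23
  bit 2 = 1: r = r^2 * 32 mod 37 = 23^2 * 32 = 11*32 = 19
  bit 3 = 0: r = r^2 mod 37 = 19^2 = 28
  bit 4 = 0: r = r^2 mod 37 = 28^2 = 7
  -> B = 7
s = B^a = 7^7 mod 37  (bits of 7 = 111)
  bit 0 = 1: r = r^2 * 7 mod 37 = 1^2 * 7 = 1*7 = 7
  bit 1 = 1: r = r^2 * 7 mod 37 = 7^2 * 7 = 12*7 = 10
  bit 2 = 1: r = r^2 * 7 mod 37 = 10^2 * 7 = 26*7 = 34
  -> s = B^a = 34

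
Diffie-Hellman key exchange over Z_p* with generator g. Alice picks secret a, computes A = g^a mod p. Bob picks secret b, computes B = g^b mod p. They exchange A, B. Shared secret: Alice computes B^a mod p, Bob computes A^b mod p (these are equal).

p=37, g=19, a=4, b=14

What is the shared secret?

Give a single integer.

Answer: 9

Derivation:
A = 19^4 mod 37  (bits of 4 = 100)
  bit 0 = 1: r = r^2 * 19 mod 37 = 1^2 * 19 = 1*19 = 19
  bit 1 = 0: r = r^2 mod 37 = 19^2 = 28
  bit 2 = 0: r = r^2 mod 37 = 28^2 = 7
  -> A = 7
B = 19^14 mod 37  (bits of 14 = 1110)
  bit 0 = 1: r = r^2 * 19 mod 37 = 1^2 * 19 = 1*19 = 19
  bit 1 = 1: r = r^2 * 19 mod 37 = 19^2 * 19 = 28*19 = 14
  bit 2 = 1: r = r^2 * 19 mod 37 = 14^2 * 19 = 11*19 = 24
  bit 3 = 0: r = r^2 mod 37 = 24^2 = 21
  -> B = 21
s = B^a = 21^4 mod 37  (bits of 4 = 100)
  bit 0 = 1: r = r^2 * 21 mod 37 = 1^2 * 21 = 1*21 = 21
  bit 1 = 0: r = r^2 mod 37 = 21^2 = 34
  bit 2 = 0: r = r^2 mod 37 = 34^2 = 9
  -> s = B^a = 9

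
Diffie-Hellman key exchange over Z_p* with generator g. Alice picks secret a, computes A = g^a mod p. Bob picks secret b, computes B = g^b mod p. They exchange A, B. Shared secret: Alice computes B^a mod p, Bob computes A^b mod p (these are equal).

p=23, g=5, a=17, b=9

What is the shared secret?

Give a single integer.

A = 5^17 mod 23  (bits of 17 = 10001)
  bit 0 = 1: r = r^2 * 5 mod 23 = 1^2 * 5 = 1*5 = 5
  bit 1 = 0: r = r^2 mod 23 = 5^2 = 2
  bit 2 = 0: r = r^2 mod 23 = 2^2 = 4
  bit 3 = 0: r = r^2 mod 23 = 4^2 = 16
  bit 4 = 1: r = r^2 * 5 mod 23 = 16^2 * 5 = 3*5 = 15
  -> A = 15
B = 5^9 mod 23  (bits of 9 = 1001)
  bit 0 = 1: r = r^2 * 5 mod 23 = 1^2 * 5 = 1*5 = 5
  bit 1 = 0: r = r^2 mod 23 = 5^2 = 2
  bit 2 = 0: r = r^2 mod 23 = 2^2 = 4
  bit 3 = 1: r = r^2 * 5 mod 23 = 4^2 * 5 = 16*5 = 11
  -> B = 11
s = B^a = 11^17 mod 23  (bits of 17 = 10001)
  bit 0 = 1: r = r^2 * 11 mod 23 = 1^2 * 11 = 1*11 = 11
  bit 1 = 0: r = r^2 mod 23 = 11^2 = 6
  bit 2 = 0: r = r^2 mod 23 = 6^2 = 13
  bit 3 = 0: r = r^2 mod 23 = 13^2 = 8
  bit 4 = 1: r = r^2 * 11 mod 23 = 8^2 * 11 = 18*11 = 14
  -> s = B^a = 14

Answer: 14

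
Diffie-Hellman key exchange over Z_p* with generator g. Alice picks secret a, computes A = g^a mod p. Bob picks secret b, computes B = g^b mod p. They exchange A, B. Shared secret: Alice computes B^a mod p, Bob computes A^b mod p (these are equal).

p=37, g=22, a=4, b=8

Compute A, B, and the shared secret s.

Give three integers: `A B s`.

Answer: 9 7 33

Derivation:
A = 22^4 mod 37  (bits of 4 = 100)
  bit 0 = 1: r = r^2 * 22 mod 37 = 1^2 * 22 = 1*22 = 22
  bit 1 = 0: r = r^2 mod 37 = 22^2 = 3
  bit 2 = 0: r = r^2 mod 37 = 3^2 = 9
  -> A = 9
B = 22^8 mod 37  (bits of 8 = 1000)
  bit 0 = 1: r = r^2 * 22 mod 37 = 1^2 * 22 = 1*22 = 22
  bit 1 = 0: r = r^2 mod 37 = 22^2 = 3
  bit 2 = 0: r = r^2 mod 37 = 3^2 = 9
  bit 3 = 0: r = r^2 mod 37 = 9^2 = 7
  -> B = 7
s = B^a = 7^4 mod 37  (bits of 4 = 100)
  bit 0 = 1: r = r^2 * 7 mod 37 = 1^2 * 7 = 1*7 = 7
  bit 1 = 0: r = r^2 mod 37 = 7^2 = 12
  bit 2 = 0: r = r^2 mod 37 = 12^2 = 33
  -> s = B^a = 33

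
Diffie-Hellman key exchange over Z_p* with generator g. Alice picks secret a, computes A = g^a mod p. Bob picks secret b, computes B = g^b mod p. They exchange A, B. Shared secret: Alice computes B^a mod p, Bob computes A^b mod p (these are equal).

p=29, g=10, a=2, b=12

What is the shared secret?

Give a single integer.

Answer: 23

Derivation:
A = 10^2 mod 29  (bits of 2 = 10)
  bit 0 = 1: r = r^2 * 10 mod 29 = 1^2 * 10 = 1*10 = 10
  bit 1 = 0: r = r^2 mod 29 = 10^2 = 13
  -> A = 13
B = 10^12 mod 29  (bits of 12 = 1100)
  bit 0 = 1: r = r^2 * 10 mod 29 = 1^2 * 10 = 1*10 = 10
  bit 1 = 1: r = r^2 * 10 mod 29 = 10^2 * 10 = 13*10 = 14
  bit 2 = 0: r = r^2 mod 29 = 14^2 = 22
  bit 3 = 0: r = r^2 mod 29 = 22^2 = 20
  -> B = 20
s = B^a = 20^2 mod 29  (bits of 2 = 10)
  bit 0 = 1: r = r^2 * 20 mod 29 = 1^2 * 20 = 1*20 = 20
  bit 1 = 0: r = r^2 mod 29 = 20^2 = 23
  -> s = B^a = 23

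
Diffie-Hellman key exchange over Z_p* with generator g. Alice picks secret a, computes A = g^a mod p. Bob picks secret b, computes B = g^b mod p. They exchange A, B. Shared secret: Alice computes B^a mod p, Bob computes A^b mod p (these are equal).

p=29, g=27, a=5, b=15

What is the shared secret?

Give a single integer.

A = 27^5 mod 29  (bits of 5 = 101)
  bit 0 = 1: r = r^2 * 27 mod 29 = 1^2 * 27 = 1*27 = 27
  bit 1 = 0: r = r^2 mod 29 = 27^2 = 4
  bit 2 = 1: r = r^2 * 27 mod 29 = 4^2 * 27 = 16*27 = 26
  -> A = 26
B = 27^15 mod 29  (bits of 15 = 1111)
  bit 0 = 1: r = r^2 * 27 mod 29 = 1^2 * 27 = 1*27 = 27
  bit 1 = 1: r = r^2 * 27 mod 29 = 27^2 * 27 = 4*27 = 21
  bit 2 = 1: r = r^2 * 27 mod 29 = 21^2 * 27 = 6*27 = 17
  bit 3 = 1: r = r^2 * 27 mod 29 = 17^2 * 27 = 28*27 = 2
  -> B = 2
s = B^a = 2^5 mod 29  (bits of 5 = 101)
  bit 0 = 1: r = r^2 * 2 mod 29 = 1^2 * 2 = 1*2 = 2
  bit 1 = 0: r = r^2 mod 29 = 2^2 = 4
  bit 2 = 1: r = r^2 * 2 mod 29 = 4^2 * 2 = 16*2 = 3
  -> s = B^a = 3

Answer: 3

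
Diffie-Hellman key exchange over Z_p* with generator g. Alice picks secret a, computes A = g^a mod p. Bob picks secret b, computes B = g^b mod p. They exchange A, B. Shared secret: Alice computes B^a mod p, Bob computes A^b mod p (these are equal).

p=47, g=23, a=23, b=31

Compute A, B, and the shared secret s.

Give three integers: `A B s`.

Answer: 46 38 46

Derivation:
A = 23^23 mod 47  (bits of 23 = 10111)
  bit 0 = 1: r = r^2 * 23 mod 47 = 1^2 * 23 = 1*23 = 23
  bit 1 = 0: r = r^2 mod 47 = 23^2 = 12
  bit 2 = 1: r = r^2 * 23 mod 47 = 12^2 * 23 = 3*23 = 22
  bit 3 = 1: r = r^2 * 23 mod 47 = 22^2 * 23 = 14*23 = 40
  bit 4 = 1: r = r^2 * 23 mod 47 = 40^2 * 23 = 2*23 = 46
  -> A = 46
B = 23^31 mod 47  (bits of 31 = 11111)
  bit 0 = 1: r = r^2 * 23 mod 47 = 1^2 * 23 = 1*23 = 23
  bit 1 = 1: r = r^2 * 23 mod 47 = 23^2 * 23 = 12*23 = 41
  bit 2 = 1: r = r^2 * 23 mod 47 = 41^2 * 23 = 36*23 = 29
  bit 3 = 1: r = r^2 * 23 mod 47 = 29^2 * 23 = 42*23 = 26
  bit 4 = 1: r = r^2 * 23 mod 47 = 26^2 * 23 = 18*23 = 38
  -> B = 38
s = B^a = 38^23 mod 47  (bits of 23 = 10111)
  bit 0 = 1: r = r^2 * 38 mod 47 = 1^2 * 38 = 1*38 = 38
  bit 1 = 0: r = r^2 mod 47 = 38^2 = 34
  bit 2 = 1: r = r^2 * 38 mod 47 = 34^2 * 38 = 28*38 = 30
  bit 3 = 1: r = r^2 * 38 mod 47 = 30^2 * 38 = 7*38 = 31
  bit 4 = 1: r = r^2 * 38 mod 47 = 31^2 * 38 = 21*38 = 46
  -> s = B^a = 46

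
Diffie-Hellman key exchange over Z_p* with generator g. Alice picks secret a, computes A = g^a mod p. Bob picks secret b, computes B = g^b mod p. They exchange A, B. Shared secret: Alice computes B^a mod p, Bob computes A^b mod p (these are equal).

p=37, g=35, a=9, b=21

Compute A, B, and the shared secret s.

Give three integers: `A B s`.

Answer: 6 8 6

Derivation:
A = 35^9 mod 37  (bits of 9 = 1001)
  bit 0 = 1: r = r^2 * 35 mod 37 = 1^2 * 35 = 1*35 = 35
  bit 1 = 0: r = r^2 mod 37 = 35^2 = 4
  bit 2 = 0: r = r^2 mod 37 = 4^2 = 16
  bit 3 = 1: r = r^2 * 35 mod 37 = 16^2 * 35 = 34*35 = 6
  -> A = 6
B = 35^21 mod 37  (bits of 21 = 10101)
  bit 0 = 1: r = r^2 * 35 mod 37 = 1^2 * 35 = 1*35 = 35
  bit 1 = 0: r = r^2 mod 37 = 35^2 = 4
  bit 2 = 1: r = r^2 * 35 mod 37 = 4^2 * 35 = 16*35 = 5
  bit 3 = 0: r = r^2 mod 37 = 5^2 = 25
  bit 4 = 1: r = r^2 * 35 mod 37 = 25^2 * 35 = 33*35 = 8
  -> B = 8
s = B^a = 8^9 mod 37  (bits of 9 = 1001)
  bit 0 = 1: r = r^2 * 8 mod 37 = 1^2 * 8 = 1*8 = 8
  bit 1 = 0: r = r^2 mod 37 = 8^2 = 27
  bit 2 = 0: r = r^2 mod 37 = 27^2 = 26
  bit 3 = 1: r = r^2 * 8 mod 37 = 26^2 * 8 = 10*8 = 6
  -> s = B^a = 6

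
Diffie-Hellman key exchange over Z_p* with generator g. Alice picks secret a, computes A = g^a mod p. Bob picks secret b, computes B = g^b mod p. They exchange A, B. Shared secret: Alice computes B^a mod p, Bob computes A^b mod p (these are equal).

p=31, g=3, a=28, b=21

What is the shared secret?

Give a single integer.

Answer: 4

Derivation:
A = 3^28 mod 31  (bits of 28 = 11100)
  bit 0 = 1: r = r^2 * 3 mod 31 = 1^2 * 3 = 1*3 = 3
  bit 1 = 1: r = r^2 * 3 mod 31 = 3^2 * 3 = 9*3 = 27
  bit 2 = 1: r = r^2 * 3 mod 31 = 27^2 * 3 = 16*3 = 17
  bit 3 = 0: r = r^2 mod 31 = 17^2 = 10
  bit 4 = 0: r = r^2 mod 31 = 10^2 = 7
  -> A = 7
B = 3^21 mod 31  (bits of 21 = 10101)
  bit 0 = 1: r = r^2 * 3 mod 31 = 1^2 * 3 = 1*3 = 3
  bit 1 = 0: r = r^2 mod 31 = 3^2 = 9
  bit 2 = 1: r = r^2 * 3 mod 31 = 9^2 * 3 = 19*3 = 26
  bit 3 = 0: r = r^2 mod 31 = 26^2 = 25
  bit 4 = 1: r = r^2 * 3 mod 31 = 25^2 * 3 = 5*3 = 15
  -> B = 15
s = B^a = 15^28 mod 31  (bits of 28 = 11100)
  bit 0 = 1: r = r^2 * 15 mod 31 = 1^2 * 15 = 1*15 = 15
  bit 1 = 1: r = r^2 * 15 mod 31 = 15^2 * 15 = 8*15 = 27
  bit 2 = 1: r = r^2 * 15 mod 31 = 27^2 * 15 = 16*15 = 23
  bit 3 = 0: r = r^2 mod 31 = 23^2 = 2
  bit 4 = 0: r = r^2 mod 31 = 2^2 = 4
  -> s = B^a = 4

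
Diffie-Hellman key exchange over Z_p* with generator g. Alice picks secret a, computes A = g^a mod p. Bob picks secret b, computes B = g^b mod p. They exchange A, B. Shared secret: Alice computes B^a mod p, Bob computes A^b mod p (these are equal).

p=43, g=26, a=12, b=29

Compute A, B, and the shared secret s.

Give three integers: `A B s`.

A = 26^12 mod 43  (bits of 12 = 1100)
  bit 0 = 1: r = r^2 * 26 mod 43 = 1^2 * 26 = 1*26 = 26
  bit 1 = 1: r = r^2 * 26 mod 43 = 26^2 * 26 = 31*26 = 32
  bit 2 = 0: r = r^2 mod 43 = 32^2 = 35
  bit 3 = 0: r = r^2 mod 43 = 35^2 = 21
  -> A = 21
B = 26^29 mod 43  (bits of 29 = 11101)
  bit 0 = 1: r = r^2 * 26 mod 43 = 1^2 * 26 = 1*26 = 26
  bit 1 = 1: r = r^2 * 26 mod 43 = 26^2 * 26 = 31*26 = 32
  bit 2 = 1: r = r^2 * 26 mod 43 = 32^2 * 26 = 35*26 = 7
  bit 3 = 0: r = r^2 mod 43 = 7^2 = 6
  bit 4 = 1: r = r^2 * 26 mod 43 = 6^2 * 26 = 36*26 = 33
  -> B = 33
s = B^a = 33^12 mod 43  (bits of 12 = 1100)
  bit 0 = 1: r = r^2 * 33 mod 43 = 1^2 * 33 = 1*33 = 33
  bit 1 = 1: r = r^2 * 33 mod 43 = 33^2 * 33 = 14*33 = 32
  bit 2 = 0: r = r^2 mod 43 = 32^2 = 35
  bit 3 = 0: r = r^2 mod 43 = 35^2 = 21
  -> s = B^a = 21

Answer: 21 33 21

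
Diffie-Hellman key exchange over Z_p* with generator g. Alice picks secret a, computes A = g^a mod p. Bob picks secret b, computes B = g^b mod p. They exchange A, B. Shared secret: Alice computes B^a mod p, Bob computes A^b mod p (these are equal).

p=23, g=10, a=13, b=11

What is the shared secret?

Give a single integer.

Answer: 22

Derivation:
A = 10^13 mod 23  (bits of 13 = 1101)
  bit 0 = 1: r = r^2 * 10 mod 23 = 1^2 * 10 = 1*10 = 10
  bit 1 = 1: r = r^2 * 10 mod 23 = 10^2 * 10 = 8*10 = 11
  bit 2 = 0: r = r^2 mod 23 = 11^2 = 6
  bit 3 = 1: r = r^2 * 10 mod 23 = 6^2 * 10 = 13*10 = 15
  -> A = 15
B = 10^11 mod 23  (bits of 11 = 1011)
  bit 0 = 1: r = r^2 * 10 mod 23 = 1^2 * 10 = 1*10 = 10
  bit 1 = 0: r = r^2 mod 23 = 10^2 = 8
  bit 2 = 1: r = r^2 * 10 mod 23 = 8^2 * 10 = 18*10 = 19
  bit 3 = 1: r = r^2 * 10 mod 23 = 19^2 * 10 = 16*10 = 22
  -> B = 22
s = B^a = 22^13 mod 23  (bits of 13 = 1101)
  bit 0 = 1: r = r^2 * 22 mod 23 = 1^2 * 22 = 1*22 = 22
  bit 1 = 1: r = r^2 * 22 mod 23 = 22^2 * 22 = 1*22 = 22
  bit 2 = 0: r = r^2 mod 23 = 22^2 = 1
  bit 3 = 1: r = r^2 * 22 mod 23 = 1^2 * 22 = 1*22 = 22
  -> s = B^a = 22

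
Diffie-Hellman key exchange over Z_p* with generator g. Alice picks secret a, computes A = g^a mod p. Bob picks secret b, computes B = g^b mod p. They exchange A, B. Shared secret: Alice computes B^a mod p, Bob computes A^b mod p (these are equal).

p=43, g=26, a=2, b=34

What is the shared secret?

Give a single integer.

Answer: 40

Derivation:
A = 26^2 mod 43  (bits of 2 = 10)
  bit 0 = 1: r = r^2 * 26 mod 43 = 1^2 * 26 = 1*26 = 26
  bit 1 = 0: r = r^2 mod 43 = 26^2 = 31
  -> A = 31
B = 26^34 mod 43  (bits of 34 = 100010)
  bit 0 = 1: r = r^2 * 26 mod 43 = 1^2 * 26 = 1*26 = 26
  bit 1 = 0: r = r^2 mod 43 = 26^2 = 31
  bit 2 = 0: r = r^2 mod 43 = 31^2 = 15
  bit 3 = 0: r = r^2 mod 43 = 15^2 = 10
  bit 4 = 1: r = r^2 * 26 mod 43 = 10^2 * 26 = 14*26 = 20
  bit 5 = 0: r = r^2 mod 43 = 20^2 = 13
  -> B = 13
s = B^a = 13^2 mod 43  (bits of 2 = 10)
  bit 0 = 1: r = r^2 * 13 mod 43 = 1^2 * 13 = 1*13 = 13
  bit 1 = 0: r = r^2 mod 43 = 13^2 = 40
  -> s = B^a = 40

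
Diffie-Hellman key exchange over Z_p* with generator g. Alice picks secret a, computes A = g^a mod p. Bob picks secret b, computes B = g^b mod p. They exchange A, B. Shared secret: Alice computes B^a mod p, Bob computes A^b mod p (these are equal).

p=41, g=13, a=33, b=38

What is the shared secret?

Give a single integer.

Answer: 20

Derivation:
A = 13^33 mod 41  (bits of 33 = 100001)
  bit 0 = 1: r = r^2 * 13 mod 41 = 1^2 * 13 = 1*13 = 13
  bit 1 = 0: r = r^2 mod 41 = 13^2 = 5
  bit 2 = 0: r = r^2 mod 41 = 5^2 = 25
  bit 3 = 0: r = r^2 mod 41 = 25^2 = 10
  bit 4 = 0: r = r^2 mod 41 = 10^2 = 18
  bit 5 = 1: r = r^2 * 13 mod 41 = 18^2 * 13 = 37*13 = 30
  -> A = 30
B = 13^38 mod 41  (bits of 38 = 100110)
  bit 0 = 1: r = r^2 * 13 mod 41 = 1^2 * 13 = 1*13 = 13
  bit 1 = 0: r = r^2 mod 41 = 13^2 = 5
  bit 2 = 0: r = r^2 mod 41 = 5^2 = 25
  bit 3 = 1: r = r^2 * 13 mod 41 = 25^2 * 13 = 10*13 = 7
  bit 4 = 1: r = r^2 * 13 mod 41 = 7^2 * 13 = 8*13 = 22
  bit 5 = 0: r = r^2 mod 41 = 22^2 = 33
  -> B = 33
s = B^a = 33^33 mod 41  (bits of 33 = 100001)
  bit 0 = 1: r = r^2 * 33 mod 41 = 1^2 * 33 = 1*33 = 33
  bit 1 = 0: r = r^2 mod 41 = 33^2 = 23
  bit 2 = 0: r = r^2 mod 41 = 23^2 = 37
  bit 3 = 0: r = r^2 mod 41 = 37^2 = 16
  bit 4 = 0: r = r^2 mod 41 = 16^2 = 10
  bit 5 = 1: r = r^2 * 33 mod 41 = 10^2 * 33 = 18*33 = 20
  -> s = B^a = 20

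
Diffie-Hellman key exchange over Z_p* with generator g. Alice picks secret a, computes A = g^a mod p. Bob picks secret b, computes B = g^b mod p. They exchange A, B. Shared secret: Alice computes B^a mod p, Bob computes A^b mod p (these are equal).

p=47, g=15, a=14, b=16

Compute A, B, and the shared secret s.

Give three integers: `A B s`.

A = 15^14 mod 47  (bits of 14 = 1110)
  bit 0 = 1: r = r^2 * 15 mod 47 = 1^2 * 15 = 1*15 = 15
  bit 1 = 1: r = r^2 * 15 mod 47 = 15^2 * 15 = 37*15 = 38
  bit 2 = 1: r = r^2 * 15 mod 47 = 38^2 * 15 = 34*15 = 40
  bit 3 = 0: r = r^2 mod 47 = 40^2 = 2
  -> A = 2
B = 15^16 mod 47  (bits of 16 = 10000)
  bit 0 = 1: r = r^2 * 15 mod 47 = 1^2 * 15 = 1*15 = 15
  bit 1 = 0: r = r^2 mod 47 = 15^2 = 37
  bit 2 = 0: r = r^2 mod 47 = 37^2 = 6
  bit 3 = 0: r = r^2 mod 47 = 6^2 = 36
  bit 4 = 0: r = r^2 mod 47 = 36^2 = 27
  -> B = 27
s = B^a = 27^14 mod 47  (bits of 14 = 1110)
  bit 0 = 1: r = r^2 * 27 mod 47 = 1^2 * 27 = 1*27 = 27
  bit 1 = 1: r = r^2 * 27 mod 47 = 27^2 * 27 = 24*27 = 37
  bit 2 = 1: r = r^2 * 27 mod 47 = 37^2 * 27 = 6*27 = 21
  bit 3 = 0: r = r^2 mod 47 = 21^2 = 18
  -> s = B^a = 18

Answer: 2 27 18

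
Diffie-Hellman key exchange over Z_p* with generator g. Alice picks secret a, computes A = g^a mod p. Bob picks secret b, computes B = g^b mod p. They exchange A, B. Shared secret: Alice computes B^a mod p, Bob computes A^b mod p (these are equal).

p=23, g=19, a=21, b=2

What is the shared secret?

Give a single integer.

Answer: 13

Derivation:
A = 19^21 mod 23  (bits of 21 = 10101)
  bit 0 = 1: r = r^2 * 19 mod 23 = 1^2 * 19 = 1*19 = 19
  bit 1 = 0: r = r^2 mod 23 = 19^2 = 16
  bit 2 = 1: r = r^2 * 19 mod 23 = 16^2 * 19 = 3*19 = 11
  bit 3 = 0: r = r^2 mod 23 = 11^2 = 6
  bit 4 = 1: r = r^2 * 19 mod 23 = 6^2 * 19 = 13*19 = 17
  -> A = 17
B = 19^2 mod 23  (bits of 2 = 10)
  bit 0 = 1: r = r^2 * 19 mod 23 = 1^2 * 19 = 1*19 = 19
  bit 1 = 0: r = r^2 mod 23 = 19^2 = 16
  -> B = 16
s = B^a = 16^21 mod 23  (bits of 21 = 10101)
  bit 0 = 1: r = r^2 * 16 mod 23 = 1^2 * 16 = 1*16 = 16
  bit 1 = 0: r = r^2 mod 23 = 16^2 = 3
  bit 2 = 1: r = r^2 * 16 mod 23 = 3^2 * 16 = 9*16 = 6
  bit 3 = 0: r = r^2 mod 23 = 6^2 = 13
  bit 4 = 1: r = r^2 * 16 mod 23 = 13^2 * 16 = 8*16 = 13
  -> s = B^a = 13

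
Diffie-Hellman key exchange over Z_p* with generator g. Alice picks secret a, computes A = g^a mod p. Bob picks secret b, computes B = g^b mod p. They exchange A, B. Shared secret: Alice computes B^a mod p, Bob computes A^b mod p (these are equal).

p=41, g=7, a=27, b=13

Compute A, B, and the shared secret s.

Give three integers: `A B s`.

A = 7^27 mod 41  (bits of 27 = 11011)
  bit 0 = 1: r = r^2 * 7 mod 41 = 1^2 * 7 = 1*7 = 7
  bit 1 = 1: r = r^2 * 7 mod 41 = 7^2 * 7 = 8*7 = 15
  bit 2 = 0: r = r^2 mod 41 = 15^2 = 20
  bit 3 = 1: r = r^2 * 7 mod 41 = 20^2 * 7 = 31*7 = 12
  bit 4 = 1: r = r^2 * 7 mod 41 = 12^2 * 7 = 21*7 = 24
  -> A = 24
B = 7^13 mod 41  (bits of 13 = 1101)
  bit 0 = 1: r = r^2 * 7 mod 41 = 1^2 * 7 = 1*7 = 7
  bit 1 = 1: r = r^2 * 7 mod 41 = 7^2 * 7 = 8*7 = 15
  bit 2 = 0: r = r^2 mod 41 = 15^2 = 20
  bit 3 = 1: r = r^2 * 7 mod 41 = 20^2 * 7 = 31*7 = 12
  -> B = 12
s = B^a = 12^27 mod 41  (bits of 27 = 11011)
  bit 0 = 1: r = r^2 * 12 mod 41 = 1^2 * 12 = 1*12 = 12
  bit 1 = 1: r = r^2 * 12 mod 41 = 12^2 * 12 = 21*12 = 6
  bit 2 = 0: r = r^2 mod 41 = 6^2 = 36
  bit 3 = 1: r = r^2 * 12 mod 41 = 36^2 * 12 = 25*12 = 13
  bit 4 = 1: r = r^2 * 12 mod 41 = 13^2 * 12 = 5*12 = 19
  -> s = B^a = 19

Answer: 24 12 19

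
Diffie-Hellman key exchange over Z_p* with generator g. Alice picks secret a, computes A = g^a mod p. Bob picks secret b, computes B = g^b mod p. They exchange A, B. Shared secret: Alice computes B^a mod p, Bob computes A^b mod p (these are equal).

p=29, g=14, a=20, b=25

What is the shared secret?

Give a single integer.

A = 14^20 mod 29  (bits of 20 = 10100)
  bit 0 = 1: r = r^2 * 14 mod 29 = 1^2 * 14 = 1*14 = 14
  bit 1 = 0: r = r^2 mod 29 = 14^2 = 22
  bit 2 = 1: r = r^2 * 14 mod 29 = 22^2 * 14 = 20*14 = 19
  bit 3 = 0: r = r^2 mod 29 = 19^2 = 13
  bit 4 = 0: r = r^2 mod 29 = 13^2 = 24
  -> A = 24
B = 14^25 mod 29  (bits of 25 = 11001)
  bit 0 = 1: r = r^2 * 14 mod 29 = 1^2 * 14 = 1*14 = 14
  bit 1 = 1: r = r^2 * 14 mod 29 = 14^2 * 14 = 22*14 = 18
  bit 2 = 0: r = r^2 mod 29 = 18^2 = 5
  bit 3 = 0: r = r^2 mod 29 = 5^2 = 25
  bit 4 = 1: r = r^2 * 14 mod 29 = 25^2 * 14 = 16*14 = 21
  -> B = 21
s = B^a = 21^20 mod 29  (bits of 20 = 10100)
  bit 0 = 1: r = r^2 * 21 mod 29 = 1^2 * 21 = 1*21 = 21
  bit 1 = 0: r = r^2 mod 29 = 21^2 = 6
  bit 2 = 1: r = r^2 * 21 mod 29 = 6^2 * 21 = 7*21 = 2
  bit 3 = 0: r = r^2 mod 29 = 2^2 = 4
  bit 4 = 0: r = r^2 mod 29 = 4^2 = 16
  -> s = B^a = 16

Answer: 16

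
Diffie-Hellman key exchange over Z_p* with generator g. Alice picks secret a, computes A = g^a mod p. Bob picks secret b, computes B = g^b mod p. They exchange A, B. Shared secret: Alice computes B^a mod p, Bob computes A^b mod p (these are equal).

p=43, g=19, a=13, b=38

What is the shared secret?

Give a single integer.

A = 19^13 mod 43  (bits of 13 = 1101)
  bit 0 = 1: r = r^2 * 19 mod 43 = 1^2 * 19 = 1*19 = 19
  bit 1 = 1: r = r^2 * 19 mod 43 = 19^2 * 19 = 17*19 = 22
  bit 2 = 0: r = r^2 mod 43 = 22^2 = 11
  bit 3 = 1: r = r^2 * 19 mod 43 = 11^2 * 19 = 35*19 = 20
  -> A = 20
B = 19^38 mod 43  (bits of 38 = 100110)
  bit 0 = 1: r = r^2 * 19 mod 43 = 1^2 * 19 = 1*19 = 19
  bit 1 = 0: r = r^2 mod 43 = 19^2 = 17
  bit 2 = 0: r = r^2 mod 43 = 17^2 = 31
  bit 3 = 1: r = r^2 * 19 mod 43 = 31^2 * 19 = 15*19 = 27
  bit 4 = 1: r = r^2 * 19 mod 43 = 27^2 * 19 = 41*19 = 5
  bit 5 = 0: r = r^2 mod 43 = 5^2 = 25
  -> B = 25
s = B^a = 25^13 mod 43  (bits of 13 = 1101)
  bit 0 = 1: r = r^2 * 25 mod 43 = 1^2 * 25 = 1*25 = 25
  bit 1 = 1: r = r^2 * 25 mod 43 = 25^2 * 25 = 23*25 = 16
  bit 2 = 0: r = r^2 mod 43 = 16^2 = 41
  bit 3 = 1: r = r^2 * 25 mod 43 = 41^2 * 25 = 4*25 = 14
  -> s = B^a = 14

Answer: 14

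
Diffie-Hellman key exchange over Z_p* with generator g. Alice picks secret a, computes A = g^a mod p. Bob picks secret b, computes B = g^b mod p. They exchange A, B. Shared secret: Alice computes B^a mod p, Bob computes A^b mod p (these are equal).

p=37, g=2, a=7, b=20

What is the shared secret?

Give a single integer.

A = 2^7 mod 37  (bits of 7 = 111)
  bit 0 = 1: r = r^2 * 2 mod 37 = 1^2 * 2 = 1*2 = 2
  bit 1 = 1: r = r^2 * 2 mod 37 = 2^2 * 2 = 4*2 = 8
  bit 2 = 1: r = r^2 * 2 mod 37 = 8^2 * 2 = 27*2 = 17
  -> A = 17
B = 2^20 mod 37  (bits of 20 = 10100)
  bit 0 = 1: r = r^2 * 2 mod 37 = 1^2 * 2 = 1*2 = 2
  bit 1 = 0: r = r^2 mod 37 = 2^2 = 4
  bit 2 = 1: r = r^2 * 2 mod 37 = 4^2 * 2 = 16*2 = 32
  bit 3 = 0: r = r^2 mod 37 = 32^2 = 25
  bit 4 = 0: r = r^2 mod 37 = 25^2 = 33
  -> B = 33
s = B^a = 33^7 mod 37  (bits of 7 = 111)
  bit 0 = 1: r = r^2 * 33 mod 37 = 1^2 * 33 = 1*33 = 33
  bit 1 = 1: r = r^2 * 33 mod 37 = 33^2 * 33 = 16*33 = 10
  bit 2 = 1: r = r^2 * 33 mod 37 = 10^2 * 33 = 26*33 = 7
  -> s = B^a = 7

Answer: 7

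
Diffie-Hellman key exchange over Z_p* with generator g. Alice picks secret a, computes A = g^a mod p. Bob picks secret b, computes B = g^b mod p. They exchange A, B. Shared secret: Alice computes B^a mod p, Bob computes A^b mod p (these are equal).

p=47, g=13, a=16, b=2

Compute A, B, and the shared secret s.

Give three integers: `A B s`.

A = 13^16 mod 47  (bits of 16 = 10000)
  bit 0 = 1: r = r^2 * 13 mod 47 = 1^2 * 13 = 1*13 = 13
  bit 1 = 0: r = r^2 mod 47 = 13^2 = 28
  bit 2 = 0: r = r^2 mod 47 = 28^2 = 32
  bit 3 = 0: r = r^2 mod 47 = 32^2 = 37
  bit 4 = 0: r = r^2 mod 47 = 37^2 = 6
  -> A = 6
B = 13^2 mod 47  (bits of 2 = 10)
  bit 0 = 1: r = r^2 * 13 mod 47 = 1^2 * 13 = 1*13 = 13
  bit 1 = 0: r = r^2 mod 47 = 13^2 = 28
  -> B = 28
s = B^a = 28^16 mod 47  (bits of 16 = 10000)
  bit 0 = 1: r = r^2 * 28 mod 47 = 1^2 * 28 = 1*28 = 28
  bit 1 = 0: r = r^2 mod 47 = 28^2 = 32
  bit 2 = 0: r = r^2 mod 47 = 32^2 = 37
  bit 3 = 0: r = r^2 mod 47 = 37^2 = 6
  bit 4 = 0: r = r^2 mod 47 = 6^2 = 36
  -> s = B^a = 36

Answer: 6 28 36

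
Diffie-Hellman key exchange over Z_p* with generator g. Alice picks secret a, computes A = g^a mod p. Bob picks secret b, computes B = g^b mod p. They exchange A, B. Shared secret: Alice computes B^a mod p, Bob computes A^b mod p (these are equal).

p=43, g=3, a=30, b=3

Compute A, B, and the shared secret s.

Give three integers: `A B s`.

Answer: 11 27 41

Derivation:
A = 3^30 mod 43  (bits of 30 = 11110)
  bit 0 = 1: r = r^2 * 3 mod 43 = 1^2 * 3 = 1*3 = 3
  bit 1 = 1: r = r^2 * 3 mod 43 = 3^2 * 3 = 9*3 = 27
  bit 2 = 1: r = r^2 * 3 mod 43 = 27^2 * 3 = 41*3 = 37
  bit 3 = 1: r = r^2 * 3 mod 43 = 37^2 * 3 = 36*3 = 22
  bit 4 = 0: r = r^2 mod 43 = 22^2 = 11
  -> A = 11
B = 3^3 mod 43  (bits of 3 = 11)
  bit 0 = 1: r = r^2 * 3 mod 43 = 1^2 * 3 = 1*3 = 3
  bit 1 = 1: r = r^2 * 3 mod 43 = 3^2 * 3 = 9*3 = 27
  -> B = 27
s = B^a = 27^30 mod 43  (bits of 30 = 11110)
  bit 0 = 1: r = r^2 * 27 mod 43 = 1^2 * 27 = 1*27 = 27
  bit 1 = 1: r = r^2 * 27 mod 43 = 27^2 * 27 = 41*27 = 32
  bit 2 = 1: r = r^2 * 27 mod 43 = 32^2 * 27 = 35*27 = 42
  bit 3 = 1: r = r^2 * 27 mod 43 = 42^2 * 27 = 1*27 = 27
  bit 4 = 0: r = r^2 mod 43 = 27^2 = 41
  -> s = B^a = 41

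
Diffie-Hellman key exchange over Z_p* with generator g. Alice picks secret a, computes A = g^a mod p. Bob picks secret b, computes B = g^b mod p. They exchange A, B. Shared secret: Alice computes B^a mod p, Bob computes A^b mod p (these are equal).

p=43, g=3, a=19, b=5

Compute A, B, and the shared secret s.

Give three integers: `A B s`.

Answer: 19 28 30

Derivation:
A = 3^19 mod 43  (bits of 19 = 10011)
  bit 0 = 1: r = r^2 * 3 mod 43 = 1^2 * 3 = 1*3 = 3
  bit 1 = 0: r = r^2 mod 43 = 3^2 = 9
  bit 2 = 0: r = r^2 mod 43 = 9^2 = 38
  bit 3 = 1: r = r^2 * 3 mod 43 = 38^2 * 3 = 25*3 = 32
  bit 4 = 1: r = r^2 * 3 mod 43 = 32^2 * 3 = 35*3 = 19
  -> A = 19
B = 3^5 mod 43  (bits of 5 = 101)
  bit 0 = 1: r = r^2 * 3 mod 43 = 1^2 * 3 = 1*3 = 3
  bit 1 = 0: r = r^2 mod 43 = 3^2 = 9
  bit 2 = 1: r = r^2 * 3 mod 43 = 9^2 * 3 = 38*3 = 28
  -> B = 28
s = B^a = 28^19 mod 43  (bits of 19 = 10011)
  bit 0 = 1: r = r^2 * 28 mod 43 = 1^2 * 28 = 1*28 = 28
  bit 1 = 0: r = r^2 mod 43 = 28^2 = 10
  bit 2 = 0: r = r^2 mod 43 = 10^2 = 14
  bit 3 = 1: r = r^2 * 28 mod 43 = 14^2 * 28 = 24*28 = 27
  bit 4 = 1: r = r^2 * 28 mod 43 = 27^2 * 28 = 41*28 = 30
  -> s = B^a = 30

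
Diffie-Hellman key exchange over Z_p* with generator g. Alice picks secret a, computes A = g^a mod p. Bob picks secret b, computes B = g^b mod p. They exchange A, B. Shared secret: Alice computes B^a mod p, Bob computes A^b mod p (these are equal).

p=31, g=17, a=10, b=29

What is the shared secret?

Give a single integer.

Answer: 5

Derivation:
A = 17^10 mod 31  (bits of 10 = 1010)
  bit 0 = 1: r = r^2 * 17 mod 31 = 1^2 * 17 = 1*17 = 17
  bit 1 = 0: r = r^2 mod 31 = 17^2 = 10
  bit 2 = 1: r = r^2 * 17 mod 31 = 10^2 * 17 = 7*17 = 26
  bit 3 = 0: r = r^2 mod 31 = 26^2 = 25
  -> A = 25
B = 17^29 mod 31  (bits of 29 = 11101)
  bit 0 = 1: r = r^2 * 17 mod 31 = 1^2 * 17 = 1*17 = 17
  bit 1 = 1: r = r^2 * 17 mod 31 = 17^2 * 17 = 10*17 = 15
  bit 2 = 1: r = r^2 * 17 mod 31 = 15^2 * 17 = 8*17 = 12
  bit 3 = 0: r = r^2 mod 31 = 12^2 = 20
  bit 4 = 1: r = r^2 * 17 mod 31 = 20^2 * 17 = 28*17 = 11
  -> B = 11
s = B^a = 11^10 mod 31  (bits of 10 = 1010)
  bit 0 = 1: r = r^2 * 11 mod 31 = 1^2 * 11 = 1*11 = 11
  bit 1 = 0: r = r^2 mod 31 = 11^2 = 28
  bit 2 = 1: r = r^2 * 11 mod 31 = 28^2 * 11 = 9*11 = 6
  bit 3 = 0: r = r^2 mod 31 = 6^2 = 5
  -> s = B^a = 5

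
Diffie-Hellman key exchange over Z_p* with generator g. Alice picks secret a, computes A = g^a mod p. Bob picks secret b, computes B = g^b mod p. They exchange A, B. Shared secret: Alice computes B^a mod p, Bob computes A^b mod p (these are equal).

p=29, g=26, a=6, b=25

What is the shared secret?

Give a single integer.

Answer: 5

Derivation:
A = 26^6 mod 29  (bits of 6 = 110)
  bit 0 = 1: r = r^2 * 26 mod 29 = 1^2 * 26 = 1*26 = 26
  bit 1 = 1: r = r^2 * 26 mod 29 = 26^2 * 26 = 9*26 = 2
  bit 2 = 0: r = r^2 mod 29 = 2^2 = 4
  -> A = 4
B = 26^25 mod 29  (bits of 25 = 11001)
  bit 0 = 1: r = r^2 * 26 mod 29 = 1^2 * 26 = 1*26 = 26
  bit 1 = 1: r = r^2 * 26 mod 29 = 26^2 * 26 = 9*26 = 2
  bit 2 = 0: r = r^2 mod 29 = 2^2 = 4
  bit 3 = 0: r = r^2 mod 29 = 4^2 = 16
  bit 4 = 1: r = r^2 * 26 mod 29 = 16^2 * 26 = 24*26 = 15
  -> B = 15
s = B^a = 15^6 mod 29  (bits of 6 = 110)
  bit 0 = 1: r = r^2 * 15 mod 29 = 1^2 * 15 = 1*15 = 15
  bit 1 = 1: r = r^2 * 15 mod 29 = 15^2 * 15 = 22*15 = 11
  bit 2 = 0: r = r^2 mod 29 = 11^2 = 5
  -> s = B^a = 5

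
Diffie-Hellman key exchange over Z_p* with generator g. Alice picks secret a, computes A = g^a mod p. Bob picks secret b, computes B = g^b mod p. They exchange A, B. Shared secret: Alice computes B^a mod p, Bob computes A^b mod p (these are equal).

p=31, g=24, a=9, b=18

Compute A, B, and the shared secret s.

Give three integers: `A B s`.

A = 24^9 mod 31  (bits of 9 = 1001)
  bit 0 = 1: r = r^2 * 24 mod 31 = 1^2 * 24 = 1*24 = 24
  bit 1 = 0: r = r^2 mod 31 = 24^2 = 18
  bit 2 = 0: r = r^2 mod 31 = 18^2 = 14
  bit 3 = 1: r = r^2 * 24 mod 31 = 14^2 * 24 = 10*24 = 23
  -> A = 23
B = 24^18 mod 31  (bits of 18 = 10010)
  bit 0 = 1: r = r^2 * 24 mod 31 = 1^2 * 24 = 1*24 = 24
  bit 1 = 0: r = r^2 mod 31 = 24^2 = 18
  bit 2 = 0: r = r^2 mod 31 = 18^2 = 14
  bit 3 = 1: r = r^2 * 24 mod 31 = 14^2 * 24 = 10*24 = 23
  bit 4 = 0: r = r^2 mod 31 = 23^2 = 2
  -> B = 2
s = B^a = 2^9 mod 31  (bits of 9 = 1001)
  bit 0 = 1: r = r^2 * 2 mod 31 = 1^2 * 2 = 1*2 = 2
  bit 1 = 0: r = r^2 mod 31 = 2^2 = 4
  bit 2 = 0: r = r^2 mod 31 = 4^2 = 16
  bit 3 = 1: r = r^2 * 2 mod 31 = 16^2 * 2 = 8*2 = 16
  -> s = B^a = 16

Answer: 23 2 16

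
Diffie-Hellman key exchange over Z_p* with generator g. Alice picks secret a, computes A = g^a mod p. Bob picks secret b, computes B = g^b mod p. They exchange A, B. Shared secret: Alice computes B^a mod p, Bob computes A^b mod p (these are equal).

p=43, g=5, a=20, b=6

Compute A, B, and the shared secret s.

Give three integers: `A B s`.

A = 5^20 mod 43  (bits of 20 = 10100)
  bit 0 = 1: r = r^2 * 5 mod 43 = 1^2 * 5 = 1*5 = 5
  bit 1 = 0: r = r^2 mod 43 = 5^2 = 25
  bit 2 = 1: r = r^2 * 5 mod 43 = 25^2 * 5 = 23*5 = 29
  bit 3 = 0: r = r^2 mod 43 = 29^2 = 24
  bit 4 = 0: r = r^2 mod 43 = 24^2 = 17
  -> A = 17
B = 5^6 mod 43  (bits of 6 = 110)
  bit 0 = 1: r = r^2 * 5 mod 43 = 1^2 * 5 = 1*5 = 5
  bit 1 = 1: r = r^2 * 5 mod 43 = 5^2 * 5 = 25*5 = 39
  bit 2 = 0: r = r^2 mod 43 = 39^2 = 16
  -> B = 16
s = B^a = 16^20 mod 43  (bits of 20 = 10100)
  bit 0 = 1: r = r^2 * 16 mod 43 = 1^2 * 16 = 1*16 = 16
  bit 1 = 0: r = r^2 mod 43 = 16^2 = 41
  bit 2 = 1: r = r^2 * 16 mod 43 = 41^2 * 16 = 4*16 = 21
  bit 3 = 0: r = r^2 mod 43 = 21^2 = 11
  bit 4 = 0: r = r^2 mod 43 = 11^2 = 35
  -> s = B^a = 35

Answer: 17 16 35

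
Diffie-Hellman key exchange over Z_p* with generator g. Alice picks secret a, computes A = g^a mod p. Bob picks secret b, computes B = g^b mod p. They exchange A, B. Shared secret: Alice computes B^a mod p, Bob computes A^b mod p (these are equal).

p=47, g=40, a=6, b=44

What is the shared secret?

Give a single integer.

A = 40^6 mod 47  (bits of 6 = 110)
  bit 0 = 1: r = r^2 * 40 mod 47 = 1^2 * 40 = 1*40 = 40
  bit 1 = 1: r = r^2 * 40 mod 47 = 40^2 * 40 = 2*40 = 33
  bit 2 = 0: r = r^2 mod 47 = 33^2 = 8
  -> A = 8
B = 40^44 mod 47  (bits of 44 = 101100)
  bit 0 = 1: r = r^2 * 40 mod 47 = 1^2 * 40 = 1*40 = 40
  bit 1 = 0: r = r^2 mod 47 = 40^2 = 2
  bit 2 = 1: r = r^2 * 40 mod 47 = 2^2 * 40 = 4*40 = 19
  bit 3 = 1: r = r^2 * 40 mod 47 = 19^2 * 40 = 32*40 = 11
  bit 4 = 0: r = r^2 mod 47 = 11^2 = 27
  bit 5 = 0: r = r^2 mod 47 = 27^2 = 24
  -> B = 24
s = B^a = 24^6 mod 47  (bits of 6 = 110)
  bit 0 = 1: r = r^2 * 24 mod 47 = 1^2 * 24 = 1*24 = 24
  bit 1 = 1: r = r^2 * 24 mod 47 = 24^2 * 24 = 12*24 = 6
  bit 2 = 0: r = r^2 mod 47 = 6^2 = 36
  -> s = B^a = 36

Answer: 36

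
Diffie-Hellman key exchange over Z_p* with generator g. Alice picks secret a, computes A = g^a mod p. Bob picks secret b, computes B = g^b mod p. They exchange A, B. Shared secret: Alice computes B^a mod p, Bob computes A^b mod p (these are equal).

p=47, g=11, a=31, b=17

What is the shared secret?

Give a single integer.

A = 11^31 mod 47  (bits of 31 = 11111)
  bit 0 = 1: r = r^2 * 11 mod 47 = 1^2 * 11 = 1*11 = 11
  bit 1 = 1: r = r^2 * 11 mod 47 = 11^2 * 11 = 27*11 = 15
  bit 2 = 1: r = r^2 * 11 mod 47 = 15^2 * 11 = 37*11 = 31
  bit 3 = 1: r = r^2 * 11 mod 47 = 31^2 * 11 = 21*11 = 43
  bit 4 = 1: r = r^2 * 11 mod 47 = 43^2 * 11 = 16*11 = 35
  -> A = 35
B = 11^17 mod 47  (bits of 17 = 10001)
  bit 0 = 1: r = r^2 * 11 mod 47 = 1^2 * 11 = 1*11 = 11
  bit 1 = 0: r = r^2 mod 47 = 11^2 = 27
  bit 2 = 0: r = r^2 mod 47 = 27^2 = 24
  bit 3 = 0: r = r^2 mod 47 = 24^2 = 12
  bit 4 = 1: r = r^2 * 11 mod 47 = 12^2 * 11 = 3*11 = 33
  -> B = 33
s = B^a = 33^31 mod 47  (bits of 31 = 11111)
  bit 0 = 1: r = r^2 * 33 mod 47 = 1^2 * 33 = 1*33 = 33
  bit 1 = 1: r = r^2 * 33 mod 47 = 33^2 * 33 = 8*33 = 29
  bit 2 = 1: r = r^2 * 33 mod 47 = 29^2 * 33 = 42*33 = 23
  bit 3 = 1: r = r^2 * 33 mod 47 = 23^2 * 33 = 12*33 = 20
  bit 4 = 1: r = r^2 * 33 mod 47 = 20^2 * 33 = 24*33 = 40
  -> s = B^a = 40

Answer: 40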